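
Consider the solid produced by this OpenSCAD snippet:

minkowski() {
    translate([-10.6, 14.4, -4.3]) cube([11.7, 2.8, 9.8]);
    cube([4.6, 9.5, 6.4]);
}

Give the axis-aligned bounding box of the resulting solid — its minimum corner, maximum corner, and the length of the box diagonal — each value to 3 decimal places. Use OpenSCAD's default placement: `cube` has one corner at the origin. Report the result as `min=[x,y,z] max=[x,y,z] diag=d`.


min=[-10.600,14.400,-4.300] max=[5.700,26.700,11.900] diag=26.066

A = translate([-10.6, 14.4, -4.3]) cube([11.7, 2.8, 9.8]) → bbox [-10.6,14.4,-4.3] .. [1.1,17.2,5.5]
B = cube([4.6, 9.5, 6.4]) → bbox [0,0,0] .. [4.6,9.5,6.4]
lo = A.lo+B.lo = [-10.6+0, 14.4+0, -4.3+0] = [-10.600,14.400,-4.300]
hi = A.hi+B.hi = [1.1+4.6, 17.2+9.5, 5.5+6.4] = [5.700,26.700,11.900]
diag = √(16.3²+12.3²+16.2²) = √679.42 = 26.066


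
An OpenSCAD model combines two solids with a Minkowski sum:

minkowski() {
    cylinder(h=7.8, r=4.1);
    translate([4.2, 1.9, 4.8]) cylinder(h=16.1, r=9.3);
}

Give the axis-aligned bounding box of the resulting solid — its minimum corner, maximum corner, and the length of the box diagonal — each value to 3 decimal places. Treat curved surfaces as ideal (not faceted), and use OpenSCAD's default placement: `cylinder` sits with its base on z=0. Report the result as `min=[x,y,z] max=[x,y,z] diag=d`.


A = translate([4.2, 1.9, 4.8]) cylinder(h=16.1, r=9.3) → bbox [-5.1,-7.4,4.8] .. [13.5,11.2,20.9]
B = cylinder(h=7.8, r=4.1) → bbox [-4.1,-4.1,0] .. [4.1,4.1,7.8]
lo = A.lo+B.lo = [-5.1-4.1, -7.4-4.1, 4.8+0] = [-9.200,-11.500,4.800]
hi = A.hi+B.hi = [13.5+4.1, 11.2+4.1, 20.9+7.8] = [17.600,15.300,28.700]
diag = √(26.8²+26.8²+23.9²) = √2007.69 = 44.807

min=[-9.200,-11.500,4.800] max=[17.600,15.300,28.700] diag=44.807


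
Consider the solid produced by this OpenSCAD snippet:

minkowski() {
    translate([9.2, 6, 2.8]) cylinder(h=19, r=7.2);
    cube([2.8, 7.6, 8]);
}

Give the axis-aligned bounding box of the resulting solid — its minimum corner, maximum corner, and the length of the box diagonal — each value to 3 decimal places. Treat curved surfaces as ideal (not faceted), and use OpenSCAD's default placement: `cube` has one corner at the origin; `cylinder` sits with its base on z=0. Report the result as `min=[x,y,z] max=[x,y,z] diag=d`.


A = translate([9.2, 6, 2.8]) cylinder(h=19, r=7.2) → bbox [2,-1.2,2.8] .. [16.4,13.2,21.8]
B = cube([2.8, 7.6, 8]) → bbox [0,0,0] .. [2.8,7.6,8]
lo = A.lo+B.lo = [2+0, -1.2+0, 2.8+0] = [2.000,-1.200,2.800]
hi = A.hi+B.hi = [16.4+2.8, 13.2+7.6, 21.8+8] = [19.200,20.800,29.800]
diag = √(17.2²+22²+27²) = √1508.84 = 38.844

min=[2.000,-1.200,2.800] max=[19.200,20.800,29.800] diag=38.844


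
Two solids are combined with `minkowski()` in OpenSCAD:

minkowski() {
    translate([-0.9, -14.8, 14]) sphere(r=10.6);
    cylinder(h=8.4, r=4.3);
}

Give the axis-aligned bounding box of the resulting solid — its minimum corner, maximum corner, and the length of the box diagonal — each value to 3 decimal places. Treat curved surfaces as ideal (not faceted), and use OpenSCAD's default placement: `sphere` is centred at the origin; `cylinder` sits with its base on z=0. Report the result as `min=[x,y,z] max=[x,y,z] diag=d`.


A = translate([-0.9, -14.8, 14]) sphere(r=10.6) → bbox [-11.5,-25.4,3.4] .. [9.7,-4.2,24.6]
B = cylinder(h=8.4, r=4.3) → bbox [-4.3,-4.3,0] .. [4.3,4.3,8.4]
lo = A.lo+B.lo = [-11.5-4.3, -25.4-4.3, 3.4+0] = [-15.800,-29.700,3.400]
hi = A.hi+B.hi = [9.7+4.3, -4.2+4.3, 24.6+8.4] = [14.000,0.100,33.000]
diag = √(29.8²+29.8²+29.6²) = √2652.24 = 51.500

min=[-15.800,-29.700,3.400] max=[14.000,0.100,33.000] diag=51.500


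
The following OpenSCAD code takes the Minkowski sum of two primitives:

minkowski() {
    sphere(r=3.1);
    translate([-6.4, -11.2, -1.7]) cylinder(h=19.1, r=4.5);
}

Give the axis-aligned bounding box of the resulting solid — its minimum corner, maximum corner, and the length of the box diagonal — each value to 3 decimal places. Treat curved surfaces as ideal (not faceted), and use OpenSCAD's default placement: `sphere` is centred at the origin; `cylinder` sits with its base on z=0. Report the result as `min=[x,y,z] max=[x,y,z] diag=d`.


min=[-14.000,-18.800,-4.800] max=[1.200,-3.600,20.500] diag=33.199

A = translate([-6.4, -11.2, -1.7]) cylinder(h=19.1, r=4.5) → bbox [-10.9,-15.7,-1.7] .. [-1.9,-6.7,17.4]
B = sphere(r=3.1) → bbox [-3.1,-3.1,-3.1] .. [3.1,3.1,3.1]
lo = A.lo+B.lo = [-10.9-3.1, -15.7-3.1, -1.7-3.1] = [-14.000,-18.800,-4.800]
hi = A.hi+B.hi = [-1.9+3.1, -6.7+3.1, 17.4+3.1] = [1.200,-3.600,20.500]
diag = √(15.2²+15.2²+25.3²) = √1102.17 = 33.199


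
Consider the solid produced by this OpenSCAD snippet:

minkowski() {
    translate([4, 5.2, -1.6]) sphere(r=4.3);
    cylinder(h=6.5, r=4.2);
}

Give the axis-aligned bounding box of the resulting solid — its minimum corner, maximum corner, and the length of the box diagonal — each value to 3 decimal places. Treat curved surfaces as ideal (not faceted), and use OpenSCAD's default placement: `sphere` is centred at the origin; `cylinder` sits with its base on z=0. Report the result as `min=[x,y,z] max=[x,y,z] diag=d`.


A = translate([4, 5.2, -1.6]) sphere(r=4.3) → bbox [-0.3,0.9,-5.9] .. [8.3,9.5,2.7]
B = cylinder(h=6.5, r=4.2) → bbox [-4.2,-4.2,0] .. [4.2,4.2,6.5]
lo = A.lo+B.lo = [-0.3-4.2, 0.9-4.2, -5.9+0] = [-4.500,-3.300,-5.900]
hi = A.hi+B.hi = [8.3+4.2, 9.5+4.2, 2.7+6.5] = [12.500,13.700,9.200]
diag = √(17²+17²+15.1²) = √806.01 = 28.390

min=[-4.500,-3.300,-5.900] max=[12.500,13.700,9.200] diag=28.390


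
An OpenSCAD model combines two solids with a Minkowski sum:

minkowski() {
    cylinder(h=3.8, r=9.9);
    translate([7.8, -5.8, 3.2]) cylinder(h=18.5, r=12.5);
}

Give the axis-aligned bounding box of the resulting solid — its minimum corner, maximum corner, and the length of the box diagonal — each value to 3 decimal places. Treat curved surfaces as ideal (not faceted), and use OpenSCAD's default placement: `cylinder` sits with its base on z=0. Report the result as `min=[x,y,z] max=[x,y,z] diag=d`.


A = translate([7.8, -5.8, 3.2]) cylinder(h=18.5, r=12.5) → bbox [-4.7,-18.3,3.2] .. [20.3,6.7,21.7]
B = cylinder(h=3.8, r=9.9) → bbox [-9.9,-9.9,0] .. [9.9,9.9,3.8]
lo = A.lo+B.lo = [-4.7-9.9, -18.3-9.9, 3.2+0] = [-14.600,-28.200,3.200]
hi = A.hi+B.hi = [20.3+9.9, 6.7+9.9, 21.7+3.8] = [30.200,16.600,25.500]
diag = √(44.8²+44.8²+22.3²) = √4511.37 = 67.167

min=[-14.600,-28.200,3.200] max=[30.200,16.600,25.500] diag=67.167


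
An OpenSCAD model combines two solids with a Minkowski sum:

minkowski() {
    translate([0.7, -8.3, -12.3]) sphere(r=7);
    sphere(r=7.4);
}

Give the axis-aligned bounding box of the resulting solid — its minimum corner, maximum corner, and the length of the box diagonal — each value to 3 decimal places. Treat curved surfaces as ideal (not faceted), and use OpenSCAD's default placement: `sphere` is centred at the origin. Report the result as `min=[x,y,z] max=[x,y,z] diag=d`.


A = translate([0.7, -8.3, -12.3]) sphere(r=7) → bbox [-6.3,-15.3,-19.3] .. [7.7,-1.3,-5.3]
B = sphere(r=7.4) → bbox [-7.4,-7.4,-7.4] .. [7.4,7.4,7.4]
lo = A.lo+B.lo = [-6.3-7.4, -15.3-7.4, -19.3-7.4] = [-13.700,-22.700,-26.700]
hi = A.hi+B.hi = [7.7+7.4, -1.3+7.4, -5.3+7.4] = [15.100,6.100,2.100]
diag = √(28.8²+28.8²+28.8²) = √2488.32 = 49.883

min=[-13.700,-22.700,-26.700] max=[15.100,6.100,2.100] diag=49.883


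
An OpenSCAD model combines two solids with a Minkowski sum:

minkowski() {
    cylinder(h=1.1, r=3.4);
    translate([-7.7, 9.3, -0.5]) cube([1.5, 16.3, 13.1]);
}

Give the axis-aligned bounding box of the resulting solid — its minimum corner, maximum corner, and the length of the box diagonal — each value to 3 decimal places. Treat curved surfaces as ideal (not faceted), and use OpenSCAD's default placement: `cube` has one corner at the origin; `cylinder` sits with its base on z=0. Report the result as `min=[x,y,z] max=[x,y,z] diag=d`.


A = translate([-7.7, 9.3, -0.5]) cube([1.5, 16.3, 13.1]) → bbox [-7.7,9.3,-0.5] .. [-6.2,25.6,12.6]
B = cylinder(h=1.1, r=3.4) → bbox [-3.4,-3.4,0] .. [3.4,3.4,1.1]
lo = A.lo+B.lo = [-7.7-3.4, 9.3-3.4, -0.5+0] = [-11.100,5.900,-0.500]
hi = A.hi+B.hi = [-6.2+3.4, 25.6+3.4, 12.6+1.1] = [-2.800,29.000,13.700]
diag = √(8.3²+23.1²+14.2²) = √804.14 = 28.357

min=[-11.100,5.900,-0.500] max=[-2.800,29.000,13.700] diag=28.357


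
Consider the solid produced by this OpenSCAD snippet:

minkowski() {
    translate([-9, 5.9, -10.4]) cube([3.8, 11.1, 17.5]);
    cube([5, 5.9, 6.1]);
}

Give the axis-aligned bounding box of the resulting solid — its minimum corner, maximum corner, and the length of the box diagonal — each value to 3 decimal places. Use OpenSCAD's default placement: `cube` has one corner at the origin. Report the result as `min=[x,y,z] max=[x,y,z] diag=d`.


min=[-9.000,5.900,-10.400] max=[-0.200,22.900,13.200] diag=30.387

A = translate([-9, 5.9, -10.4]) cube([3.8, 11.1, 17.5]) → bbox [-9,5.9,-10.4] .. [-5.2,17,7.1]
B = cube([5, 5.9, 6.1]) → bbox [0,0,0] .. [5,5.9,6.1]
lo = A.lo+B.lo = [-9+0, 5.9+0, -10.4+0] = [-9.000,5.900,-10.400]
hi = A.hi+B.hi = [-5.2+5, 17+5.9, 7.1+6.1] = [-0.200,22.900,13.200]
diag = √(8.8²+17²+23.6²) = √923.4 = 30.387


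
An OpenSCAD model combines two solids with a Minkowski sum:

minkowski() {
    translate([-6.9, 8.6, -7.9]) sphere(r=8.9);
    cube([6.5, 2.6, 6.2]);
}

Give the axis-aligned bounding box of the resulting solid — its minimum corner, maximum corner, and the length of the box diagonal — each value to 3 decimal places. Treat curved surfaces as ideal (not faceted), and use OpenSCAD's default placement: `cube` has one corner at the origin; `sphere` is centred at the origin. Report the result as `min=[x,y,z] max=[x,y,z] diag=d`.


min=[-15.800,-0.300,-16.800] max=[8.500,20.100,7.200] diag=39.783

A = translate([-6.9, 8.6, -7.9]) sphere(r=8.9) → bbox [-15.8,-0.3,-16.8] .. [2,17.5,1]
B = cube([6.5, 2.6, 6.2]) → bbox [0,0,0] .. [6.5,2.6,6.2]
lo = A.lo+B.lo = [-15.8+0, -0.3+0, -16.8+0] = [-15.800,-0.300,-16.800]
hi = A.hi+B.hi = [2+6.5, 17.5+2.6, 1+6.2] = [8.500,20.100,7.200]
diag = √(24.3²+20.4²+24²) = √1582.65 = 39.783


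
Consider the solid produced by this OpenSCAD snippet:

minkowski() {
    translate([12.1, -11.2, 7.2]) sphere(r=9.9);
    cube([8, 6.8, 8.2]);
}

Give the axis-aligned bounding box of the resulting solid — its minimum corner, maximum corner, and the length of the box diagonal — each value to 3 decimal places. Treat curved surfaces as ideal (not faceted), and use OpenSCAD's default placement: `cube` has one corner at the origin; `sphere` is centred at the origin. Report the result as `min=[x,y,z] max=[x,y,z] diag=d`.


min=[2.200,-21.100,-2.700] max=[30.000,5.500,25.300] diag=47.586

A = translate([12.1, -11.2, 7.2]) sphere(r=9.9) → bbox [2.2,-21.1,-2.7] .. [22,-1.3,17.1]
B = cube([8, 6.8, 8.2]) → bbox [0,0,0] .. [8,6.8,8.2]
lo = A.lo+B.lo = [2.2+0, -21.1+0, -2.7+0] = [2.200,-21.100,-2.700]
hi = A.hi+B.hi = [22+8, -1.3+6.8, 17.1+8.2] = [30.000,5.500,25.300]
diag = √(27.8²+26.6²+28²) = √2264.4 = 47.586


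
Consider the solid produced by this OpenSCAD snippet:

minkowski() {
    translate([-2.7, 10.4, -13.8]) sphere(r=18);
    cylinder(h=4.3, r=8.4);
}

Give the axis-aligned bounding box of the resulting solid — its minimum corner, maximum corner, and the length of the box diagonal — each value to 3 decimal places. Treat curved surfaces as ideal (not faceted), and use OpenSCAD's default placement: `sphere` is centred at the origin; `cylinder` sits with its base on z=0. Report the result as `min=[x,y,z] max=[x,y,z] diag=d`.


min=[-29.100,-16.000,-31.800] max=[23.700,36.800,8.500] diag=84.851

A = translate([-2.7, 10.4, -13.8]) sphere(r=18) → bbox [-20.7,-7.6,-31.8] .. [15.3,28.4,4.2]
B = cylinder(h=4.3, r=8.4) → bbox [-8.4,-8.4,0] .. [8.4,8.4,4.3]
lo = A.lo+B.lo = [-20.7-8.4, -7.6-8.4, -31.8+0] = [-29.100,-16.000,-31.800]
hi = A.hi+B.hi = [15.3+8.4, 28.4+8.4, 4.2+4.3] = [23.700,36.800,8.500]
diag = √(52.8²+52.8²+40.3²) = √7199.77 = 84.851


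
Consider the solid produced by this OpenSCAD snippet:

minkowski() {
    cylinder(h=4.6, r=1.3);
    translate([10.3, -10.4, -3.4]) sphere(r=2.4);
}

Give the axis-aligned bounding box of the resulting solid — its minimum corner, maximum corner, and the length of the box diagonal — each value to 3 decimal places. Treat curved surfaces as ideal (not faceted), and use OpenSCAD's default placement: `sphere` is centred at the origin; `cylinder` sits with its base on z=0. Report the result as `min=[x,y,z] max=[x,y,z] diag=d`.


min=[6.600,-14.100,-5.800] max=[14.000,-6.700,3.600] diag=14.067

A = translate([10.3, -10.4, -3.4]) sphere(r=2.4) → bbox [7.9,-12.8,-5.8] .. [12.7,-8,-1]
B = cylinder(h=4.6, r=1.3) → bbox [-1.3,-1.3,0] .. [1.3,1.3,4.6]
lo = A.lo+B.lo = [7.9-1.3, -12.8-1.3, -5.8+0] = [6.600,-14.100,-5.800]
hi = A.hi+B.hi = [12.7+1.3, -8+1.3, -1+4.6] = [14.000,-6.700,3.600]
diag = √(7.4²+7.4²+9.4²) = √197.88 = 14.067


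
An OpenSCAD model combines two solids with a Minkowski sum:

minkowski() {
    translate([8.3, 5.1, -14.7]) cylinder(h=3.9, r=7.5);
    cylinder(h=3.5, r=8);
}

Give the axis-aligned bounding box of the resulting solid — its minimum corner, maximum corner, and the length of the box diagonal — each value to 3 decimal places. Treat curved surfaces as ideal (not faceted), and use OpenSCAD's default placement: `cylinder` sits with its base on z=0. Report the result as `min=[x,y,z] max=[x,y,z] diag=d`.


min=[-7.200,-10.400,-14.700] max=[23.800,20.600,-7.300] diag=44.461

A = translate([8.3, 5.1, -14.7]) cylinder(h=3.9, r=7.5) → bbox [0.8,-2.4,-14.7] .. [15.8,12.6,-10.8]
B = cylinder(h=3.5, r=8) → bbox [-8,-8,0] .. [8,8,3.5]
lo = A.lo+B.lo = [0.8-8, -2.4-8, -14.7+0] = [-7.200,-10.400,-14.700]
hi = A.hi+B.hi = [15.8+8, 12.6+8, -10.8+3.5] = [23.800,20.600,-7.300]
diag = √(31²+31²+7.4²) = √1976.76 = 44.461


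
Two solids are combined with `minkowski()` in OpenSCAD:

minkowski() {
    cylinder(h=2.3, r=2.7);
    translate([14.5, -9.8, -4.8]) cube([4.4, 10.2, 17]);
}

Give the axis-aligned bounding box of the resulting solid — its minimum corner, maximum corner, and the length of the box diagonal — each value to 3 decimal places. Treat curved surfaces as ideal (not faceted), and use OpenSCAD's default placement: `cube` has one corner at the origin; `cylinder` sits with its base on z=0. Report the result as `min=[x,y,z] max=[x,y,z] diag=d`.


A = translate([14.5, -9.8, -4.8]) cube([4.4, 10.2, 17]) → bbox [14.5,-9.8,-4.8] .. [18.9,0.4,12.2]
B = cylinder(h=2.3, r=2.7) → bbox [-2.7,-2.7,0] .. [2.7,2.7,2.3]
lo = A.lo+B.lo = [14.5-2.7, -9.8-2.7, -4.8+0] = [11.800,-12.500,-4.800]
hi = A.hi+B.hi = [18.9+2.7, 0.4+2.7, 12.2+2.3] = [21.600,3.100,14.500]
diag = √(9.8²+15.6²+19.3²) = √711.89 = 26.681

min=[11.800,-12.500,-4.800] max=[21.600,3.100,14.500] diag=26.681


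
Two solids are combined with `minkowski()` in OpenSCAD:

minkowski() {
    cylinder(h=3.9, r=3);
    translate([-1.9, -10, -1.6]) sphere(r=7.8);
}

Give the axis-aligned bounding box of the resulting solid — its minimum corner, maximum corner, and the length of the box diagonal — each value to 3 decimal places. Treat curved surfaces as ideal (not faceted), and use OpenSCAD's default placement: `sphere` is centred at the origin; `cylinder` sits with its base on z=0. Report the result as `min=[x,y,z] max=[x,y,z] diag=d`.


min=[-12.700,-20.800,-9.400] max=[8.900,0.800,10.100] diag=36.240

A = translate([-1.9, -10, -1.6]) sphere(r=7.8) → bbox [-9.7,-17.8,-9.4] .. [5.9,-2.2,6.2]
B = cylinder(h=3.9, r=3) → bbox [-3,-3,0] .. [3,3,3.9]
lo = A.lo+B.lo = [-9.7-3, -17.8-3, -9.4+0] = [-12.700,-20.800,-9.400]
hi = A.hi+B.hi = [5.9+3, -2.2+3, 6.2+3.9] = [8.900,0.800,10.100]
diag = √(21.6²+21.6²+19.5²) = √1313.37 = 36.240


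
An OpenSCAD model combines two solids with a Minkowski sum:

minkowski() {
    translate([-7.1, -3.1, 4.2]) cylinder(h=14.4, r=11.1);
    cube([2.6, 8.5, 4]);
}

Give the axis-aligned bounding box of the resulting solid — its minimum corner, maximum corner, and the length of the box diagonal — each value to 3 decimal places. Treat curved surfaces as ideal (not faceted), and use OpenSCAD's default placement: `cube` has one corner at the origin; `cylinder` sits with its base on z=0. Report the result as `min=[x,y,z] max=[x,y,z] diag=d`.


min=[-18.200,-14.200,4.200] max=[6.600,16.500,22.600] diag=43.544

A = translate([-7.1, -3.1, 4.2]) cylinder(h=14.4, r=11.1) → bbox [-18.2,-14.2,4.2] .. [4,8,18.6]
B = cube([2.6, 8.5, 4]) → bbox [0,0,0] .. [2.6,8.5,4]
lo = A.lo+B.lo = [-18.2+0, -14.2+0, 4.2+0] = [-18.200,-14.200,4.200]
hi = A.hi+B.hi = [4+2.6, 8+8.5, 18.6+4] = [6.600,16.500,22.600]
diag = √(24.8²+30.7²+18.4²) = √1896.09 = 43.544


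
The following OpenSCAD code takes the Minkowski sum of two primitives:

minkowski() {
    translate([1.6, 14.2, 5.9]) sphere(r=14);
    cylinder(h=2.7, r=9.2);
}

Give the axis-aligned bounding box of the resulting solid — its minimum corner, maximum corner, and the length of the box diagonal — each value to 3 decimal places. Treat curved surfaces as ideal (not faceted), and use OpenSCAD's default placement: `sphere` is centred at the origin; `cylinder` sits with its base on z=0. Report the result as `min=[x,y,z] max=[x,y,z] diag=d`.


A = translate([1.6, 14.2, 5.9]) sphere(r=14) → bbox [-12.4,0.2,-8.1] .. [15.6,28.2,19.9]
B = cylinder(h=2.7, r=9.2) → bbox [-9.2,-9.2,0] .. [9.2,9.2,2.7]
lo = A.lo+B.lo = [-12.4-9.2, 0.2-9.2, -8.1+0] = [-21.600,-9.000,-8.100]
hi = A.hi+B.hi = [15.6+9.2, 28.2+9.2, 19.9+2.7] = [24.800,37.400,22.600]
diag = √(46.4²+46.4²+30.7²) = √5248.41 = 72.446

min=[-21.600,-9.000,-8.100] max=[24.800,37.400,22.600] diag=72.446


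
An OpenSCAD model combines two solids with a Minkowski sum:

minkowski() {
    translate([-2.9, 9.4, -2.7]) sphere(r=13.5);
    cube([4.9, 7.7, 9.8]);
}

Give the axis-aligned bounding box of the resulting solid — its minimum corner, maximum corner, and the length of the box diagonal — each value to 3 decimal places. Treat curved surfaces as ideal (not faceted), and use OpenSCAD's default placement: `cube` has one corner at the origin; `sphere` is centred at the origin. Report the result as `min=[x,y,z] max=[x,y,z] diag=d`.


min=[-16.400,-4.100,-16.200] max=[15.500,30.600,20.600] diag=59.799

A = translate([-2.9, 9.4, -2.7]) sphere(r=13.5) → bbox [-16.4,-4.1,-16.2] .. [10.6,22.9,10.8]
B = cube([4.9, 7.7, 9.8]) → bbox [0,0,0] .. [4.9,7.7,9.8]
lo = A.lo+B.lo = [-16.4+0, -4.1+0, -16.2+0] = [-16.400,-4.100,-16.200]
hi = A.hi+B.hi = [10.6+4.9, 22.9+7.7, 10.8+9.8] = [15.500,30.600,20.600]
diag = √(31.9²+34.7²+36.8²) = √3575.94 = 59.799


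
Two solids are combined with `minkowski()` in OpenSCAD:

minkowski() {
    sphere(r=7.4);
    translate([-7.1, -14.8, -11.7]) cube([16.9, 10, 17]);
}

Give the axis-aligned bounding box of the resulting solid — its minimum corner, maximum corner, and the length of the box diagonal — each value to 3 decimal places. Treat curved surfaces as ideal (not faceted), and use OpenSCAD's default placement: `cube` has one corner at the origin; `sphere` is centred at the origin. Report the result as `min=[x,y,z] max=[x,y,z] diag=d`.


min=[-14.500,-22.200,-19.100] max=[17.200,2.600,12.700] diag=51.295

A = translate([-7.1, -14.8, -11.7]) cube([16.9, 10, 17]) → bbox [-7.1,-14.8,-11.7] .. [9.8,-4.8,5.3]
B = sphere(r=7.4) → bbox [-7.4,-7.4,-7.4] .. [7.4,7.4,7.4]
lo = A.lo+B.lo = [-7.1-7.4, -14.8-7.4, -11.7-7.4] = [-14.500,-22.200,-19.100]
hi = A.hi+B.hi = [9.8+7.4, -4.8+7.4, 5.3+7.4] = [17.200,2.600,12.700]
diag = √(31.7²+24.8²+31.8²) = √2631.17 = 51.295


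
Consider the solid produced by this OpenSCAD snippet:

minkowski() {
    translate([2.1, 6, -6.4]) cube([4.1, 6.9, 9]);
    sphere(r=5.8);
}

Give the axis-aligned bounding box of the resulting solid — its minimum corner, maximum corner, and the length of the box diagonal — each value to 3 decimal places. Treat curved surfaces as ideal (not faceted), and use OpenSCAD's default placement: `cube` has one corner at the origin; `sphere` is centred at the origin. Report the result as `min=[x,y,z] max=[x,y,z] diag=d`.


min=[-3.700,0.200,-12.200] max=[12.000,18.700,8.400] diag=31.829

A = translate([2.1, 6, -6.4]) cube([4.1, 6.9, 9]) → bbox [2.1,6,-6.4] .. [6.2,12.9,2.6]
B = sphere(r=5.8) → bbox [-5.8,-5.8,-5.8] .. [5.8,5.8,5.8]
lo = A.lo+B.lo = [2.1-5.8, 6-5.8, -6.4-5.8] = [-3.700,0.200,-12.200]
hi = A.hi+B.hi = [6.2+5.8, 12.9+5.8, 2.6+5.8] = [12.000,18.700,8.400]
diag = √(15.7²+18.5²+20.6²) = √1013.1 = 31.829


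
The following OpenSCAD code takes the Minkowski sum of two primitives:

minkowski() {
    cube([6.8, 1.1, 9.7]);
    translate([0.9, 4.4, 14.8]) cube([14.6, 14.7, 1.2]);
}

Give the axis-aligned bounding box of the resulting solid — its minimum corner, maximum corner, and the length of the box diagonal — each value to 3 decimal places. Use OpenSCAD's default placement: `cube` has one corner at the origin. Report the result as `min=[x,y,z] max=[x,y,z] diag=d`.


min=[0.900,4.400,14.800] max=[22.300,20.200,25.700] diag=28.747

A = translate([0.9, 4.4, 14.8]) cube([14.6, 14.7, 1.2]) → bbox [0.9,4.4,14.8] .. [15.5,19.1,16]
B = cube([6.8, 1.1, 9.7]) → bbox [0,0,0] .. [6.8,1.1,9.7]
lo = A.lo+B.lo = [0.9+0, 4.4+0, 14.8+0] = [0.900,4.400,14.800]
hi = A.hi+B.hi = [15.5+6.8, 19.1+1.1, 16+9.7] = [22.300,20.200,25.700]
diag = √(21.4²+15.8²+10.9²) = √826.41 = 28.747


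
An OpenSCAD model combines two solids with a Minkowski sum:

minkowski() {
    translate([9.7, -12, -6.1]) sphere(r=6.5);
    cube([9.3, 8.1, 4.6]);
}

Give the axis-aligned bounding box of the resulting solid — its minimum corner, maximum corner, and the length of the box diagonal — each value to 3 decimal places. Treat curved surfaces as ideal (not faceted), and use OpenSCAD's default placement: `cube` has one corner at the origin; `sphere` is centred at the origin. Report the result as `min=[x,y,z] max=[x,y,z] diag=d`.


min=[3.200,-18.500,-12.600] max=[25.500,2.600,5.000] diag=35.387

A = translate([9.7, -12, -6.1]) sphere(r=6.5) → bbox [3.2,-18.5,-12.6] .. [16.2,-5.5,0.4]
B = cube([9.3, 8.1, 4.6]) → bbox [0,0,0] .. [9.3,8.1,4.6]
lo = A.lo+B.lo = [3.2+0, -18.5+0, -12.6+0] = [3.200,-18.500,-12.600]
hi = A.hi+B.hi = [16.2+9.3, -5.5+8.1, 0.4+4.6] = [25.500,2.600,5.000]
diag = √(22.3²+21.1²+17.6²) = √1252.26 = 35.387


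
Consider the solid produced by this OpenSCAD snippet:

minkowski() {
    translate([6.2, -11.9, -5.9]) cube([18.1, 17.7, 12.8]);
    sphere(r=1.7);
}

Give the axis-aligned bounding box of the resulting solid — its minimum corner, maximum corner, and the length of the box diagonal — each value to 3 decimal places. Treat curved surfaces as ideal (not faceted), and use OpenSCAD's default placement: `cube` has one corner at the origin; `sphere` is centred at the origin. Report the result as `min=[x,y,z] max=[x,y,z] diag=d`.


min=[4.500,-13.600,-7.600] max=[26.000,7.500,8.600] diag=34.204

A = translate([6.2, -11.9, -5.9]) cube([18.1, 17.7, 12.8]) → bbox [6.2,-11.9,-5.9] .. [24.3,5.8,6.9]
B = sphere(r=1.7) → bbox [-1.7,-1.7,-1.7] .. [1.7,1.7,1.7]
lo = A.lo+B.lo = [6.2-1.7, -11.9-1.7, -5.9-1.7] = [4.500,-13.600,-7.600]
hi = A.hi+B.hi = [24.3+1.7, 5.8+1.7, 6.9+1.7] = [26.000,7.500,8.600]
diag = √(21.5²+21.1²+16.2²) = √1169.9 = 34.204


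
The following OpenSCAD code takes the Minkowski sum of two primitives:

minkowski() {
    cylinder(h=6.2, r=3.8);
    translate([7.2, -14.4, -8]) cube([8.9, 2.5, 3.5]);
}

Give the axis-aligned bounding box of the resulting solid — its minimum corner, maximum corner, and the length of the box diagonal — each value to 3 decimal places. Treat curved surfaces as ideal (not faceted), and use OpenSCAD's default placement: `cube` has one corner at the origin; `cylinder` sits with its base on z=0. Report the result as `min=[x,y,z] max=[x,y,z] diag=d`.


min=[3.400,-18.200,-8.000] max=[19.900,-8.100,1.700] diag=21.641

A = translate([7.2, -14.4, -8]) cube([8.9, 2.5, 3.5]) → bbox [7.2,-14.4,-8] .. [16.1,-11.9,-4.5]
B = cylinder(h=6.2, r=3.8) → bbox [-3.8,-3.8,0] .. [3.8,3.8,6.2]
lo = A.lo+B.lo = [7.2-3.8, -14.4-3.8, -8+0] = [3.400,-18.200,-8.000]
hi = A.hi+B.hi = [16.1+3.8, -11.9+3.8, -4.5+6.2] = [19.900,-8.100,1.700]
diag = √(16.5²+10.1²+9.7²) = √468.35 = 21.641


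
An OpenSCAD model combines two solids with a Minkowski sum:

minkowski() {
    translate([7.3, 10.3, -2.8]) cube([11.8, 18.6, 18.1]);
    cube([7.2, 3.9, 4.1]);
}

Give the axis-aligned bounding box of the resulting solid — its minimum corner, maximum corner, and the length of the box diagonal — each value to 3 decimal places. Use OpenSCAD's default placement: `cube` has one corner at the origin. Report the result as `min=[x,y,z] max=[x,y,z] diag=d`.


A = translate([7.3, 10.3, -2.8]) cube([11.8, 18.6, 18.1]) → bbox [7.3,10.3,-2.8] .. [19.1,28.9,15.3]
B = cube([7.2, 3.9, 4.1]) → bbox [0,0,0] .. [7.2,3.9,4.1]
lo = A.lo+B.lo = [7.3+0, 10.3+0, -2.8+0] = [7.300,10.300,-2.800]
hi = A.hi+B.hi = [19.1+7.2, 28.9+3.9, 15.3+4.1] = [26.300,32.800,19.400]
diag = √(19²+22.5²+22.2²) = √1360.09 = 36.879

min=[7.300,10.300,-2.800] max=[26.300,32.800,19.400] diag=36.879


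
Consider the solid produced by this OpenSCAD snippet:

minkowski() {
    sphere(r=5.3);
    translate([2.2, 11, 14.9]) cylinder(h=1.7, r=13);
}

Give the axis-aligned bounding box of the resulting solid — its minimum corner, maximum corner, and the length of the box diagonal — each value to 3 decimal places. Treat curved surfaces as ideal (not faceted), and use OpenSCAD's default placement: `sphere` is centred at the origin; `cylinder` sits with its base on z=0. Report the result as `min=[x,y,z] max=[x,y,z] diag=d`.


min=[-16.100,-7.300,9.600] max=[20.500,29.300,21.900] diag=53.202

A = translate([2.2, 11, 14.9]) cylinder(h=1.7, r=13) → bbox [-10.8,-2,14.9] .. [15.2,24,16.6]
B = sphere(r=5.3) → bbox [-5.3,-5.3,-5.3] .. [5.3,5.3,5.3]
lo = A.lo+B.lo = [-10.8-5.3, -2-5.3, 14.9-5.3] = [-16.100,-7.300,9.600]
hi = A.hi+B.hi = [15.2+5.3, 24+5.3, 16.6+5.3] = [20.500,29.300,21.900]
diag = √(36.6²+36.6²+12.3²) = √2830.41 = 53.202


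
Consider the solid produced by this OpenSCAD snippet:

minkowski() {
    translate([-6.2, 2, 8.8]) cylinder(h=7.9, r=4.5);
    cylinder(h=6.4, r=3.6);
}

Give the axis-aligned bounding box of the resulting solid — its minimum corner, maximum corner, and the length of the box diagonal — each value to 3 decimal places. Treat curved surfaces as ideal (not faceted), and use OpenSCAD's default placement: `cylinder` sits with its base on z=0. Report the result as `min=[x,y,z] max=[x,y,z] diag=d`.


A = translate([-6.2, 2, 8.8]) cylinder(h=7.9, r=4.5) → bbox [-10.7,-2.5,8.8] .. [-1.7,6.5,16.7]
B = cylinder(h=6.4, r=3.6) → bbox [-3.6,-3.6,0] .. [3.6,3.6,6.4]
lo = A.lo+B.lo = [-10.7-3.6, -2.5-3.6, 8.8+0] = [-14.300,-6.100,8.800]
hi = A.hi+B.hi = [-1.7+3.6, 6.5+3.6, 16.7+6.4] = [1.900,10.100,23.100]
diag = √(16.2²+16.2²+14.3²) = √729.37 = 27.007

min=[-14.300,-6.100,8.800] max=[1.900,10.100,23.100] diag=27.007


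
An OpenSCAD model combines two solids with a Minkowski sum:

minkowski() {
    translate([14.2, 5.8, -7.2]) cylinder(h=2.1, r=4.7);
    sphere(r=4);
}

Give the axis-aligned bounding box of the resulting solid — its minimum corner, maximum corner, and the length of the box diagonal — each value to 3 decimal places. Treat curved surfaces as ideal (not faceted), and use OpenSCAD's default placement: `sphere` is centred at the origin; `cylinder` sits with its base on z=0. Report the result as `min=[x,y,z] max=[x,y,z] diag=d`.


min=[5.500,-2.900,-11.200] max=[22.900,14.500,-1.100] diag=26.599

A = translate([14.2, 5.8, -7.2]) cylinder(h=2.1, r=4.7) → bbox [9.5,1.1,-7.2] .. [18.9,10.5,-5.1]
B = sphere(r=4) → bbox [-4,-4,-4] .. [4,4,4]
lo = A.lo+B.lo = [9.5-4, 1.1-4, -7.2-4] = [5.500,-2.900,-11.200]
hi = A.hi+B.hi = [18.9+4, 10.5+4, -5.1+4] = [22.900,14.500,-1.100]
diag = √(17.4²+17.4²+10.1²) = √707.53 = 26.599


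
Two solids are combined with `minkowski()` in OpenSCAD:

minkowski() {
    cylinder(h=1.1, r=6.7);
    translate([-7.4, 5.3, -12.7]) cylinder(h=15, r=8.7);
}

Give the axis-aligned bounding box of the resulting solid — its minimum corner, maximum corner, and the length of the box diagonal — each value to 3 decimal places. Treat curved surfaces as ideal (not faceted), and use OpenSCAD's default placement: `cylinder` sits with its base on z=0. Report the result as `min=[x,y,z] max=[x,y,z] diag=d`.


A = translate([-7.4, 5.3, -12.7]) cylinder(h=15, r=8.7) → bbox [-16.1,-3.4,-12.7] .. [1.3,14,2.3]
B = cylinder(h=1.1, r=6.7) → bbox [-6.7,-6.7,0] .. [6.7,6.7,1.1]
lo = A.lo+B.lo = [-16.1-6.7, -3.4-6.7, -12.7+0] = [-22.800,-10.100,-12.700]
hi = A.hi+B.hi = [1.3+6.7, 14+6.7, 2.3+1.1] = [8.000,20.700,3.400]
diag = √(30.8²+30.8²+16.1²) = √2156.49 = 46.438

min=[-22.800,-10.100,-12.700] max=[8.000,20.700,3.400] diag=46.438


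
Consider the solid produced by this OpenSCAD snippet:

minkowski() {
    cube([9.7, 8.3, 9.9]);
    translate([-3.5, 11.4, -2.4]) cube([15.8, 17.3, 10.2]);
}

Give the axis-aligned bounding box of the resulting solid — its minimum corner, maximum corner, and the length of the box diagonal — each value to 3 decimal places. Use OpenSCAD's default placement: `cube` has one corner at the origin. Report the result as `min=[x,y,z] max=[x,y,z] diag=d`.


min=[-3.500,11.400,-2.400] max=[22.000,37.000,17.700] diag=41.348

A = translate([-3.5, 11.4, -2.4]) cube([15.8, 17.3, 10.2]) → bbox [-3.5,11.4,-2.4] .. [12.3,28.7,7.8]
B = cube([9.7, 8.3, 9.9]) → bbox [0,0,0] .. [9.7,8.3,9.9]
lo = A.lo+B.lo = [-3.5+0, 11.4+0, -2.4+0] = [-3.500,11.400,-2.400]
hi = A.hi+B.hi = [12.3+9.7, 28.7+8.3, 7.8+9.9] = [22.000,37.000,17.700]
diag = √(25.5²+25.6²+20.1²) = √1709.62 = 41.348


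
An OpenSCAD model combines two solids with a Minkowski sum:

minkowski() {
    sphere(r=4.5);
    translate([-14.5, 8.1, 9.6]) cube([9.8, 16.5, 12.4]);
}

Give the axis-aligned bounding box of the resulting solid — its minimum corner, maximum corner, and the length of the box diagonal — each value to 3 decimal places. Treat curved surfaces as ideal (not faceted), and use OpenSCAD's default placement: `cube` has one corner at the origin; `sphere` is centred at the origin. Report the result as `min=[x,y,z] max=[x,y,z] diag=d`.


min=[-19.000,3.600,5.100] max=[-0.200,29.100,26.500] diag=38.232

A = translate([-14.5, 8.1, 9.6]) cube([9.8, 16.5, 12.4]) → bbox [-14.5,8.1,9.6] .. [-4.7,24.6,22]
B = sphere(r=4.5) → bbox [-4.5,-4.5,-4.5] .. [4.5,4.5,4.5]
lo = A.lo+B.lo = [-14.5-4.5, 8.1-4.5, 9.6-4.5] = [-19.000,3.600,5.100]
hi = A.hi+B.hi = [-4.7+4.5, 24.6+4.5, 22+4.5] = [-0.200,29.100,26.500]
diag = √(18.8²+25.5²+21.4²) = √1461.65 = 38.232


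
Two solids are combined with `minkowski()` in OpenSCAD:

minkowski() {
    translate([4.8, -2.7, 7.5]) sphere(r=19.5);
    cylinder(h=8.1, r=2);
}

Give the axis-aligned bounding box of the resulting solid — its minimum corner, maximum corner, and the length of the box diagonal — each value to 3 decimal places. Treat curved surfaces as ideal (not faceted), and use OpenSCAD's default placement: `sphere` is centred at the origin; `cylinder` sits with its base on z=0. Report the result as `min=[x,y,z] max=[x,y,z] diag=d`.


A = translate([4.8, -2.7, 7.5]) sphere(r=19.5) → bbox [-14.7,-22.2,-12] .. [24.3,16.8,27]
B = cylinder(h=8.1, r=2) → bbox [-2,-2,0] .. [2,2,8.1]
lo = A.lo+B.lo = [-14.7-2, -22.2-2, -12+0] = [-16.700,-24.200,-12.000]
hi = A.hi+B.hi = [24.3+2, 16.8+2, 27+8.1] = [26.300,18.800,35.100]
diag = √(43²+43²+47.1²) = √5916.41 = 76.918

min=[-16.700,-24.200,-12.000] max=[26.300,18.800,35.100] diag=76.918


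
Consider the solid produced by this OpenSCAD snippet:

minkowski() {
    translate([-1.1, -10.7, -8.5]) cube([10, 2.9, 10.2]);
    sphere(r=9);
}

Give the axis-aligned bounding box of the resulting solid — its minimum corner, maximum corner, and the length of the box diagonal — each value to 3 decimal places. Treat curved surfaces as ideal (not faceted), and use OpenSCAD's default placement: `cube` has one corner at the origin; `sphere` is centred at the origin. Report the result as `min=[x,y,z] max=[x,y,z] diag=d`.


min=[-10.100,-19.700,-17.500] max=[17.900,1.200,10.700] diag=44.900

A = translate([-1.1, -10.7, -8.5]) cube([10, 2.9, 10.2]) → bbox [-1.1,-10.7,-8.5] .. [8.9,-7.8,1.7]
B = sphere(r=9) → bbox [-9,-9,-9] .. [9,9,9]
lo = A.lo+B.lo = [-1.1-9, -10.7-9, -8.5-9] = [-10.100,-19.700,-17.500]
hi = A.hi+B.hi = [8.9+9, -7.8+9, 1.7+9] = [17.900,1.200,10.700]
diag = √(28²+20.9²+28.2²) = √2016.05 = 44.900


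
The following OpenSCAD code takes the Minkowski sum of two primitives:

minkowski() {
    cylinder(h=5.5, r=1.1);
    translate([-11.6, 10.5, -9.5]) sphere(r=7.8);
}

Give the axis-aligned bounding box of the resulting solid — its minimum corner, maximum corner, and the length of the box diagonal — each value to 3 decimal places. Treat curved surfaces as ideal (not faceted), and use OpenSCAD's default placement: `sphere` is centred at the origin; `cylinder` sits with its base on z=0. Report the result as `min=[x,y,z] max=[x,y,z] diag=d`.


min=[-20.500,1.600,-17.300] max=[-2.700,19.400,3.800] diag=32.846

A = translate([-11.6, 10.5, -9.5]) sphere(r=7.8) → bbox [-19.4,2.7,-17.3] .. [-3.8,18.3,-1.7]
B = cylinder(h=5.5, r=1.1) → bbox [-1.1,-1.1,0] .. [1.1,1.1,5.5]
lo = A.lo+B.lo = [-19.4-1.1, 2.7-1.1, -17.3+0] = [-20.500,1.600,-17.300]
hi = A.hi+B.hi = [-3.8+1.1, 18.3+1.1, -1.7+5.5] = [-2.700,19.400,3.800]
diag = √(17.8²+17.8²+21.1²) = √1078.89 = 32.846


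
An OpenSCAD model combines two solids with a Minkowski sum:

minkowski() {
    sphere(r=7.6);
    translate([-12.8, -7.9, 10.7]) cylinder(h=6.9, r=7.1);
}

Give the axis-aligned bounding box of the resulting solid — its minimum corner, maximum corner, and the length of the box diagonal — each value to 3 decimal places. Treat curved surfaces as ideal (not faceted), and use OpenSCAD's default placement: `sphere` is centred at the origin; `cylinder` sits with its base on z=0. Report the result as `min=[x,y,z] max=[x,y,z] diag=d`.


A = translate([-12.8, -7.9, 10.7]) cylinder(h=6.9, r=7.1) → bbox [-19.9,-15,10.7] .. [-5.7,-0.8,17.6]
B = sphere(r=7.6) → bbox [-7.6,-7.6,-7.6] .. [7.6,7.6,7.6]
lo = A.lo+B.lo = [-19.9-7.6, -15-7.6, 10.7-7.6] = [-27.500,-22.600,3.100]
hi = A.hi+B.hi = [-5.7+7.6, -0.8+7.6, 17.6+7.6] = [1.900,6.800,25.200]
diag = √(29.4²+29.4²+22.1²) = √2217.13 = 47.086

min=[-27.500,-22.600,3.100] max=[1.900,6.800,25.200] diag=47.086


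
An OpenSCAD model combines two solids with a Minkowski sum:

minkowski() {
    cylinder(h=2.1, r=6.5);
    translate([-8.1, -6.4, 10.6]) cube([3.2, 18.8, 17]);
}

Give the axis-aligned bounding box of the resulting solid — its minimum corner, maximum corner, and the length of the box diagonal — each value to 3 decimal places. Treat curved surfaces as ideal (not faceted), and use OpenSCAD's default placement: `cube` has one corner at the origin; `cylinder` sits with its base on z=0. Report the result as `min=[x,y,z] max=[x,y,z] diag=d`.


min=[-14.600,-12.900,10.600] max=[1.600,18.900,29.700] diag=40.478

A = translate([-8.1, -6.4, 10.6]) cube([3.2, 18.8, 17]) → bbox [-8.1,-6.4,10.6] .. [-4.9,12.4,27.6]
B = cylinder(h=2.1, r=6.5) → bbox [-6.5,-6.5,0] .. [6.5,6.5,2.1]
lo = A.lo+B.lo = [-8.1-6.5, -6.4-6.5, 10.6+0] = [-14.600,-12.900,10.600]
hi = A.hi+B.hi = [-4.9+6.5, 12.4+6.5, 27.6+2.1] = [1.600,18.900,29.700]
diag = √(16.2²+31.8²+19.1²) = √1638.49 = 40.478


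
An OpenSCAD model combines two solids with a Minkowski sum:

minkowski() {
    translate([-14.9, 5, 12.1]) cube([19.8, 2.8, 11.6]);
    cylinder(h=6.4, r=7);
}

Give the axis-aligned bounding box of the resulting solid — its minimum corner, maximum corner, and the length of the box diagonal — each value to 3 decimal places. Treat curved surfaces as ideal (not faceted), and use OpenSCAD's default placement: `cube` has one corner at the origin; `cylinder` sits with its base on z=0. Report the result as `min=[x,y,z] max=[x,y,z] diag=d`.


A = translate([-14.9, 5, 12.1]) cube([19.8, 2.8, 11.6]) → bbox [-14.9,5,12.1] .. [4.9,7.8,23.7]
B = cylinder(h=6.4, r=7) → bbox [-7,-7,0] .. [7,7,6.4]
lo = A.lo+B.lo = [-14.9-7, 5-7, 12.1+0] = [-21.900,-2.000,12.100]
hi = A.hi+B.hi = [4.9+7, 7.8+7, 23.7+6.4] = [11.900,14.800,30.100]
diag = √(33.8²+16.8²+18²) = √1748.68 = 41.817

min=[-21.900,-2.000,12.100] max=[11.900,14.800,30.100] diag=41.817


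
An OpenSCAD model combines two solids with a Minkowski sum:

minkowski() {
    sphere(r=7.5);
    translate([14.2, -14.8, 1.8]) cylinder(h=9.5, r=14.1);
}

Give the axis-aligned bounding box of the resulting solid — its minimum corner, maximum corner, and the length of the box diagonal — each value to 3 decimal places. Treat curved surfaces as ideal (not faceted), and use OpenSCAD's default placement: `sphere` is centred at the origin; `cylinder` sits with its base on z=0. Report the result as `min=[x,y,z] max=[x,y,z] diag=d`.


A = translate([14.2, -14.8, 1.8]) cylinder(h=9.5, r=14.1) → bbox [0.1,-28.9,1.8] .. [28.3,-0.7,11.3]
B = sphere(r=7.5) → bbox [-7.5,-7.5,-7.5] .. [7.5,7.5,7.5]
lo = A.lo+B.lo = [0.1-7.5, -28.9-7.5, 1.8-7.5] = [-7.400,-36.400,-5.700]
hi = A.hi+B.hi = [28.3+7.5, -0.7+7.5, 11.3+7.5] = [35.800,6.800,18.800]
diag = √(43.2²+43.2²+24.5²) = √4332.73 = 65.823

min=[-7.400,-36.400,-5.700] max=[35.800,6.800,18.800] diag=65.823


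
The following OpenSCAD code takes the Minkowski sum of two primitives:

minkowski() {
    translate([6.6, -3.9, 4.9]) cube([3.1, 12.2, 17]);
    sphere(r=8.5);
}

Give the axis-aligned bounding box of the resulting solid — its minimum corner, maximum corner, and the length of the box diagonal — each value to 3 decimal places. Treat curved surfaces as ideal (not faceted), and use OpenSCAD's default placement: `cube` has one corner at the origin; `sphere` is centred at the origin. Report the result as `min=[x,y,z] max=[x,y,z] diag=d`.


min=[-1.900,-12.400,-3.600] max=[18.200,16.800,30.400] diag=49.119

A = translate([6.6, -3.9, 4.9]) cube([3.1, 12.2, 17]) → bbox [6.6,-3.9,4.9] .. [9.7,8.3,21.9]
B = sphere(r=8.5) → bbox [-8.5,-8.5,-8.5] .. [8.5,8.5,8.5]
lo = A.lo+B.lo = [6.6-8.5, -3.9-8.5, 4.9-8.5] = [-1.900,-12.400,-3.600]
hi = A.hi+B.hi = [9.7+8.5, 8.3+8.5, 21.9+8.5] = [18.200,16.800,30.400]
diag = √(20.1²+29.2²+34²) = √2412.65 = 49.119


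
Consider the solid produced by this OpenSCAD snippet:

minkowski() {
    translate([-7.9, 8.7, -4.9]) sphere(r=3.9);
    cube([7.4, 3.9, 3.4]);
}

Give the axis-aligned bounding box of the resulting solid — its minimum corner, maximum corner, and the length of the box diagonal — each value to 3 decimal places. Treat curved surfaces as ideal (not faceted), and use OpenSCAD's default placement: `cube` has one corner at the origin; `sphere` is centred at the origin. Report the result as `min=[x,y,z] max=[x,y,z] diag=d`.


A = translate([-7.9, 8.7, -4.9]) sphere(r=3.9) → bbox [-11.8,4.8,-8.8] .. [-4,12.6,-1]
B = cube([7.4, 3.9, 3.4]) → bbox [0,0,0] .. [7.4,3.9,3.4]
lo = A.lo+B.lo = [-11.8+0, 4.8+0, -8.8+0] = [-11.800,4.800,-8.800]
hi = A.hi+B.hi = [-4+7.4, 12.6+3.9, -1+3.4] = [3.400,16.500,2.400]
diag = √(15.2²+11.7²+11.2²) = √493.37 = 22.212

min=[-11.800,4.800,-8.800] max=[3.400,16.500,2.400] diag=22.212


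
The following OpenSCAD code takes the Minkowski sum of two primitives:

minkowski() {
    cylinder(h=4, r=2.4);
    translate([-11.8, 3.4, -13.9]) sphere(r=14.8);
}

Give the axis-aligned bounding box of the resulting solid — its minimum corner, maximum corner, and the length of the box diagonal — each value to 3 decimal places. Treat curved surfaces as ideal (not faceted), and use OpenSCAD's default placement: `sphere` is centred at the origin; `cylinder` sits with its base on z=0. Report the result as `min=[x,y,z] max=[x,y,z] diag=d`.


A = translate([-11.8, 3.4, -13.9]) sphere(r=14.8) → bbox [-26.6,-11.4,-28.7] .. [3,18.2,0.9]
B = cylinder(h=4, r=2.4) → bbox [-2.4,-2.4,0] .. [2.4,2.4,4]
lo = A.lo+B.lo = [-26.6-2.4, -11.4-2.4, -28.7+0] = [-29.000,-13.800,-28.700]
hi = A.hi+B.hi = [3+2.4, 18.2+2.4, 0.9+4] = [5.400,20.600,4.900]
diag = √(34.4²+34.4²+33.6²) = √3495.68 = 59.124

min=[-29.000,-13.800,-28.700] max=[5.400,20.600,4.900] diag=59.124
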